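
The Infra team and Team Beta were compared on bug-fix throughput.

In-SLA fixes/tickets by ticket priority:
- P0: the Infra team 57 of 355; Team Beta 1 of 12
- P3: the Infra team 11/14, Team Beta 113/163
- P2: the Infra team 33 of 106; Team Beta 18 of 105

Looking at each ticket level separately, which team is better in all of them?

the Infra team

P0: the Infra team 57/355 = 16.1%, Team Beta 1/12 = 8.3% → the Infra team
P3: the Infra team 11/14 = 78.6%, Team Beta 113/163 = 69.3% → the Infra team
P2: the Infra team 33/106 = 31.1%, Team Beta 18/105 = 17.1% → the Infra team
The Infra team has the higher rate in all 3 groups.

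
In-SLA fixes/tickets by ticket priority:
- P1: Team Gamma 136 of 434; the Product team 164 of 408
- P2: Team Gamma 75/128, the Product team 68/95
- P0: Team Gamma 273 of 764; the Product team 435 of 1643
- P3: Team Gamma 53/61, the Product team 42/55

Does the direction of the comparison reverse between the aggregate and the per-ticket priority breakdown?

No

P1: Team Gamma 136/434 = 31.3%, the Product team 164/408 = 40.2% → the Product team
P2: Team Gamma 75/128 = 58.6%, the Product team 68/95 = 71.6% → the Product team
P0: Team Gamma 273/764 = 35.7%, the Product team 435/1643 = 26.5% → Team Gamma
P3: Team Gamma 53/61 = 86.9%, the Product team 42/55 = 76.4% → Team Gamma
Overall: Team Gamma 537/1387 = 38.7%, the Product team 709/2201 = 32.2% → Team Gamma
Neither sweeps: Team Gamma wins 2 of 4 groups, the Product team wins 2. Team Gamma wins overall but not every group — no Simpson reversal.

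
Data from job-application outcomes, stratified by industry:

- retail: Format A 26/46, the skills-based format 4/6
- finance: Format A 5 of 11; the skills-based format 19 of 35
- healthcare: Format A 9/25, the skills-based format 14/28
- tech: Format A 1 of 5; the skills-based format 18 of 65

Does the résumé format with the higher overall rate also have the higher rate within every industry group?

Retail: Format A 26/46 = 56.5%, the skills-based format 4/6 = 66.7% → the skills-based format
Finance: Format A 5/11 = 45.5%, the skills-based format 19/35 = 54.3% → the skills-based format
Healthcare: Format A 9/25 = 36.0%, the skills-based format 14/28 = 50.0% → the skills-based format
Tech: Format A 1/5 = 20.0%, the skills-based format 18/65 = 27.7% → the skills-based format
Overall: Format A 41/87 = 47.1%, the skills-based format 55/134 = 41.0% → Format A
The skills-based format wins each industry group but Format A wins overall — the comparison reverses. The skills-based format's applications skew toward tech, which has a lower base rate.

No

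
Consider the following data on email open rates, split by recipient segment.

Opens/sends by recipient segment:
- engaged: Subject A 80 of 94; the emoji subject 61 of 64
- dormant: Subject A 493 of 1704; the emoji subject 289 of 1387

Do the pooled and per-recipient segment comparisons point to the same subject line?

Engaged: Subject A 80/94 = 85.1%, the emoji subject 61/64 = 95.3% → the emoji subject
Dormant: Subject A 493/1704 = 28.9%, the emoji subject 289/1387 = 20.8% → Subject A
Overall: Subject A 573/1798 = 31.9%, the emoji subject 350/1451 = 24.1% → Subject A
Neither sweeps: Subject A wins 1 of 2 groups, the emoji subject wins 1. Subject A wins overall but not every group — no Simpson reversal.

No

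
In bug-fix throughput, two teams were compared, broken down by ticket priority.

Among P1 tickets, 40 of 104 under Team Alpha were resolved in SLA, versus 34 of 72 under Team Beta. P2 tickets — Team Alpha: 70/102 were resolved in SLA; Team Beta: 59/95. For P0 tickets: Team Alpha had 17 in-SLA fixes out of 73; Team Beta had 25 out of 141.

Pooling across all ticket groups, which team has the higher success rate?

Team Alpha

P1: Team Alpha 40/104 = 38.5%, Team Beta 34/72 = 47.2% → Team Beta
P2: Team Alpha 70/102 = 68.6%, Team Beta 59/95 = 62.1% → Team Alpha
P0: Team Alpha 17/73 = 23.3%, Team Beta 25/141 = 17.7% → Team Alpha
Overall: Team Alpha 127/279 = 45.5%, Team Beta 118/308 = 38.3% → Team Alpha
(Neither sweeps every ticket group, but Team Alpha has the higher pooled rate.)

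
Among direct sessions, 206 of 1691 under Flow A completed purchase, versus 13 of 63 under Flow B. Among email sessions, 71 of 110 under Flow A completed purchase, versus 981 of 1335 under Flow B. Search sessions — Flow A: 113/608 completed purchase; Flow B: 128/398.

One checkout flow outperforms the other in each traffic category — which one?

Flow B

Direct: Flow A 206/1691 = 12.2%, Flow B 13/63 = 20.6% → Flow B
Email: Flow A 71/110 = 64.5%, Flow B 981/1335 = 73.5% → Flow B
Search: Flow A 113/608 = 18.6%, Flow B 128/398 = 32.2% → Flow B
Flow B has the higher rate in all 3 groups.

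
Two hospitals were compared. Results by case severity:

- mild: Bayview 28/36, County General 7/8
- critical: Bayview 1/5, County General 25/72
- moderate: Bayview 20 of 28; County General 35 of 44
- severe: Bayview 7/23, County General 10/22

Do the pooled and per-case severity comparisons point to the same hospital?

Mild: Bayview 28/36 = 77.8%, County General 7/8 = 87.5% → County General
Critical: Bayview 1/5 = 20.0%, County General 25/72 = 34.7% → County General
Moderate: Bayview 20/28 = 71.4%, County General 35/44 = 79.5% → County General
Severe: Bayview 7/23 = 30.4%, County General 10/22 = 45.5% → County General
Overall: Bayview 56/92 = 60.9%, County General 77/146 = 52.7% → Bayview
County General wins each case group but Bayview wins overall — the comparison reverses. County General's patients skew toward critical, which has a lower base rate.

No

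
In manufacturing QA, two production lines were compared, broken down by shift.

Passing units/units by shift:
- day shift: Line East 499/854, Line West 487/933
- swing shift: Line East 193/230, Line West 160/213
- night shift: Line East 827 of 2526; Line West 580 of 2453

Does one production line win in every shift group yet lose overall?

Day shift: Line East 499/854 = 58.4%, Line West 487/933 = 52.2% → Line East
Swing shift: Line East 193/230 = 83.9%, Line West 160/213 = 75.1% → Line East
Night shift: Line East 827/2526 = 32.7%, Line West 580/2453 = 23.6% → Line East
Overall: Line East 1519/3610 = 42.1%, Line West 1227/3599 = 34.1% → Line East
Line East wins overall and in every shift group — no reversal.

No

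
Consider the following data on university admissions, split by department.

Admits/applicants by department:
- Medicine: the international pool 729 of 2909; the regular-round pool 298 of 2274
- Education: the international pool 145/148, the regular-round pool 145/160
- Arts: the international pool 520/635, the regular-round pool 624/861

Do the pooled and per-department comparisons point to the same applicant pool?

Medicine: the international pool 729/2909 = 25.1%, the regular-round pool 298/2274 = 13.1% → the international pool
Education: the international pool 145/148 = 98.0%, the regular-round pool 145/160 = 90.6% → the international pool
Arts: the international pool 520/635 = 81.9%, the regular-round pool 624/861 = 72.5% → the international pool
Overall: the international pool 1394/3692 = 37.8%, the regular-round pool 1067/3295 = 32.4% → the international pool
The international pool wins overall and in every department group — no reversal.

Yes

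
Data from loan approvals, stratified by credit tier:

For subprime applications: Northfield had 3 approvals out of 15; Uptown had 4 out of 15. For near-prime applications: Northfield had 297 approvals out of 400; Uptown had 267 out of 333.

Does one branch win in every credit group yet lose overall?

No

Subprime: Northfield 3/15 = 20.0%, Uptown 4/15 = 26.7% → Uptown
Near-prime: Northfield 297/400 = 74.2%, Uptown 267/333 = 80.2% → Uptown
Overall: Northfield 300/415 = 72.3%, Uptown 271/348 = 77.9% → Uptown
Uptown wins overall and in every credit group — no reversal.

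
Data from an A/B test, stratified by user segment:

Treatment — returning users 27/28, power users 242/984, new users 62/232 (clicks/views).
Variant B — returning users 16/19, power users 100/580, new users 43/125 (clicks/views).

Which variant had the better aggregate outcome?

Returning users: Treatment 27/28 = 96.4%, Variant B 16/19 = 84.2% → Treatment
Power users: Treatment 242/984 = 24.6%, Variant B 100/580 = 17.2% → Treatment
New users: Treatment 62/232 = 26.7%, Variant B 43/125 = 34.4% → Variant B
Overall: Treatment 331/1244 = 26.6%, Variant B 159/724 = 22.0% → Treatment
(Neither sweeps every user group, but Treatment has the higher pooled rate.)

Treatment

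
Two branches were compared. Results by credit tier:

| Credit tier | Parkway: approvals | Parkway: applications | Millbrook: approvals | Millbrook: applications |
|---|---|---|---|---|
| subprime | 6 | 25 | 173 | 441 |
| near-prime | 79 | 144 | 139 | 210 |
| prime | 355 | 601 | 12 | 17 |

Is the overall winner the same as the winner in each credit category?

No

Subprime: Parkway 6/25 = 24.0%, Millbrook 173/441 = 39.2% → Millbrook
Near-prime: Parkway 79/144 = 54.9%, Millbrook 139/210 = 66.2% → Millbrook
Prime: Parkway 355/601 = 59.1%, Millbrook 12/17 = 70.6% → Millbrook
Overall: Parkway 440/770 = 57.1%, Millbrook 324/668 = 48.5% → Parkway
Millbrook wins each credit group but Parkway wins overall — the comparison reverses. Millbrook's applications skew toward subprime, which has a lower base rate.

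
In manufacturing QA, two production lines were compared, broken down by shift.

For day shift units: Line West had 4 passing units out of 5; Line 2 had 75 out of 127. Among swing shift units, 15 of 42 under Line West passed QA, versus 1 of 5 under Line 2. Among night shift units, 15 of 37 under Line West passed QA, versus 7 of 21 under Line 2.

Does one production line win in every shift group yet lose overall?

Day shift: Line West 4/5 = 80.0%, Line 2 75/127 = 59.1% → Line West
Swing shift: Line West 15/42 = 35.7%, Line 2 1/5 = 20.0% → Line West
Night shift: Line West 15/37 = 40.5%, Line 2 7/21 = 33.3% → Line West
Overall: Line West 34/84 = 40.5%, Line 2 83/153 = 54.2% → Line 2
Line West wins each shift group but Line 2 wins overall — the comparison reverses. Line West's units skew toward swing shift, which has a lower base rate.

Yes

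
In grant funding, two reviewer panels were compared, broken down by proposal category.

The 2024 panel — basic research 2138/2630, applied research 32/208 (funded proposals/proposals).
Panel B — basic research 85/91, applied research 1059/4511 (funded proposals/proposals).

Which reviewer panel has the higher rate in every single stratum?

Basic research: the 2024 panel 2138/2630 = 81.3%, Panel B 85/91 = 93.4% → Panel B
Applied research: the 2024 panel 32/208 = 15.4%, Panel B 1059/4511 = 23.5% → Panel B
Panel B has the higher rate in both groups.

Panel B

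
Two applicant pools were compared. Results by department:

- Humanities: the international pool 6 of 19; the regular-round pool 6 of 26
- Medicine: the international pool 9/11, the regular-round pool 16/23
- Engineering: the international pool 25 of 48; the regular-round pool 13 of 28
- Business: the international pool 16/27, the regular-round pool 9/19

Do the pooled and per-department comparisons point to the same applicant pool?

Humanities: the international pool 6/19 = 31.6%, the regular-round pool 6/26 = 23.1% → the international pool
Medicine: the international pool 9/11 = 81.8%, the regular-round pool 16/23 = 69.6% → the international pool
Engineering: the international pool 25/48 = 52.1%, the regular-round pool 13/28 = 46.4% → the international pool
Business: the international pool 16/27 = 59.3%, the regular-round pool 9/19 = 47.4% → the international pool
Overall: the international pool 56/105 = 53.3%, the regular-round pool 44/96 = 45.8% → the international pool
The international pool wins overall and in every department group — no reversal.

Yes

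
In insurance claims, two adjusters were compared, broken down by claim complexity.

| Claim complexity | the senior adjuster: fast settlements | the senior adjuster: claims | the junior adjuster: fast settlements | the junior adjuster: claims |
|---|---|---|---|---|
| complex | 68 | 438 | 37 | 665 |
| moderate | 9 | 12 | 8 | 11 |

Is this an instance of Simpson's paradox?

No

Complex: the senior adjuster 68/438 = 15.5%, the junior adjuster 37/665 = 5.6% → the senior adjuster
Moderate: the senior adjuster 9/12 = 75.0%, the junior adjuster 8/11 = 72.7% → the senior adjuster
Overall: the senior adjuster 77/450 = 17.1%, the junior adjuster 45/676 = 6.7% → the senior adjuster
The senior adjuster wins overall and in every claim group — no reversal.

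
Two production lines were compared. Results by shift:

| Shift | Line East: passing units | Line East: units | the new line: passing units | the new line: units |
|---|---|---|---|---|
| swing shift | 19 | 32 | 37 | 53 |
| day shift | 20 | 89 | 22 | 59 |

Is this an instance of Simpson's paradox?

No

Swing shift: Line East 19/32 = 59.4%, the new line 37/53 = 69.8% → the new line
Day shift: Line East 20/89 = 22.5%, the new line 22/59 = 37.3% → the new line
Overall: Line East 39/121 = 32.2%, the new line 59/112 = 52.7% → the new line
The new line wins overall and in every shift group — no reversal.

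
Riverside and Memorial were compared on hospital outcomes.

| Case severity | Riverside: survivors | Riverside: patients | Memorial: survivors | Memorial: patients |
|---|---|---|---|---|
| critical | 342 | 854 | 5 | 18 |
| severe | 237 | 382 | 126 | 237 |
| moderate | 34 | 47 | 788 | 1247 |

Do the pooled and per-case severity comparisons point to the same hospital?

Critical: Riverside 342/854 = 40.0%, Memorial 5/18 = 27.8% → Riverside
Severe: Riverside 237/382 = 62.0%, Memorial 126/237 = 53.2% → Riverside
Moderate: Riverside 34/47 = 72.3%, Memorial 788/1247 = 63.2% → Riverside
Overall: Riverside 613/1283 = 47.8%, Memorial 919/1502 = 61.2% → Memorial
Riverside wins each case group but Memorial wins overall — the comparison reverses. Riverside's patients skew toward critical, which has a lower base rate.

No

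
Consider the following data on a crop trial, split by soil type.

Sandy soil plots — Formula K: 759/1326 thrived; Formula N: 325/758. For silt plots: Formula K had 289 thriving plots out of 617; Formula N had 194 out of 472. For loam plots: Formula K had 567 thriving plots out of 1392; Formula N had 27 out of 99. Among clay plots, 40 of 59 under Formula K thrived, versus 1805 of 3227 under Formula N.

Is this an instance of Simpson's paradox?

Sandy soil: Formula K 759/1326 = 57.2%, Formula N 325/758 = 42.9% → Formula K
Silt: Formula K 289/617 = 46.8%, Formula N 194/472 = 41.1% → Formula K
Loam: Formula K 567/1392 = 40.7%, Formula N 27/99 = 27.3% → Formula K
Clay: Formula K 40/59 = 67.8%, Formula N 1805/3227 = 55.9% → Formula K
Overall: Formula K 1655/3394 = 48.8%, Formula N 2351/4556 = 51.6% → Formula N
Formula K wins each soil group but Formula N wins overall — the comparison reverses. Formula K's plots skew toward loam, which has a lower base rate.

Yes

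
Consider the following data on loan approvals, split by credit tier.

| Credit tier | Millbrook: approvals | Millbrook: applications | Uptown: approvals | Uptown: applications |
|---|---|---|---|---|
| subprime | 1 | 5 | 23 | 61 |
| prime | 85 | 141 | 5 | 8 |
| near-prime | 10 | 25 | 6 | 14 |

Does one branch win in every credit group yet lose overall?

Yes

Subprime: Millbrook 1/5 = 20.0%, Uptown 23/61 = 37.7% → Uptown
Prime: Millbrook 85/141 = 60.3%, Uptown 5/8 = 62.5% → Uptown
Near-prime: Millbrook 10/25 = 40.0%, Uptown 6/14 = 42.9% → Uptown
Overall: Millbrook 96/171 = 56.1%, Uptown 34/83 = 41.0% → Millbrook
Uptown wins each credit group but Millbrook wins overall — the comparison reverses. Uptown's applications skew toward subprime, which has a lower base rate.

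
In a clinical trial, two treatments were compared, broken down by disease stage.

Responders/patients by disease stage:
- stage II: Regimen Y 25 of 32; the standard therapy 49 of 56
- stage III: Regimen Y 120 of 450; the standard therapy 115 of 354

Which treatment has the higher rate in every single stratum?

Stage II: Regimen Y 25/32 = 78.1%, the standard therapy 49/56 = 87.5% → the standard therapy
Stage III: Regimen Y 120/450 = 26.7%, the standard therapy 115/354 = 32.5% → the standard therapy
The standard therapy has the higher rate in both groups.

the standard therapy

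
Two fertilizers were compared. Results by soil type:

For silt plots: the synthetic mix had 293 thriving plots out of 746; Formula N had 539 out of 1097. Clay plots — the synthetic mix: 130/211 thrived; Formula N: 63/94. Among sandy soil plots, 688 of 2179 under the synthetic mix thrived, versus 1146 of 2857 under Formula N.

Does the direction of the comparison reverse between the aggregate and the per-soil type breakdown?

Silt: the synthetic mix 293/746 = 39.3%, Formula N 539/1097 = 49.1% → Formula N
Clay: the synthetic mix 130/211 = 61.6%, Formula N 63/94 = 67.0% → Formula N
Sandy soil: the synthetic mix 688/2179 = 31.6%, Formula N 1146/2857 = 40.1% → Formula N
Overall: the synthetic mix 1111/3136 = 35.4%, Formula N 1748/4048 = 43.2% → Formula N
Formula N wins overall and in every soil group — no reversal.

No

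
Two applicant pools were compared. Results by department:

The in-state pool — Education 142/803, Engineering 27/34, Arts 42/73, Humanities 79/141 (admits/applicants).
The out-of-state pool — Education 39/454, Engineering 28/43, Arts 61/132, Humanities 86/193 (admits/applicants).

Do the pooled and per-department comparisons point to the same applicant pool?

Yes

Education: the in-state pool 142/803 = 17.7%, the out-of-state pool 39/454 = 8.6% → the in-state pool
Engineering: the in-state pool 27/34 = 79.4%, the out-of-state pool 28/43 = 65.1% → the in-state pool
Arts: the in-state pool 42/73 = 57.5%, the out-of-state pool 61/132 = 46.2% → the in-state pool
Humanities: the in-state pool 79/141 = 56.0%, the out-of-state pool 86/193 = 44.6% → the in-state pool
Overall: the in-state pool 290/1051 = 27.6%, the out-of-state pool 214/822 = 26.0% → the in-state pool
The in-state pool wins overall and in every department group — no reversal.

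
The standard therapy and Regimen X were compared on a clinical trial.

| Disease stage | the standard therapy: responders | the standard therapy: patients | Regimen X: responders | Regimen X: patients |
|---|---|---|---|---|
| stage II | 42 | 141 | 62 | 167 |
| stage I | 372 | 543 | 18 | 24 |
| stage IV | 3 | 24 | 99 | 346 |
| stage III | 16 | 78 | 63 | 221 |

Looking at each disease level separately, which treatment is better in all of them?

Regimen X

Stage II: the standard therapy 42/141 = 29.8%, Regimen X 62/167 = 37.1% → Regimen X
Stage I: the standard therapy 372/543 = 68.5%, Regimen X 18/24 = 75.0% → Regimen X
Stage IV: the standard therapy 3/24 = 12.5%, Regimen X 99/346 = 28.6% → Regimen X
Stage III: the standard therapy 16/78 = 20.5%, Regimen X 63/221 = 28.5% → Regimen X
Regimen X has the higher rate in all 4 groups.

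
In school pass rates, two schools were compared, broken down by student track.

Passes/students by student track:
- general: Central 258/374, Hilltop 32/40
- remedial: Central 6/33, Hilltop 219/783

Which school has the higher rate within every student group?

Hilltop

General: Central 258/374 = 69.0%, Hilltop 32/40 = 80.0% → Hilltop
Remedial: Central 6/33 = 18.2%, Hilltop 219/783 = 28.0% → Hilltop
Hilltop has the higher rate in both groups.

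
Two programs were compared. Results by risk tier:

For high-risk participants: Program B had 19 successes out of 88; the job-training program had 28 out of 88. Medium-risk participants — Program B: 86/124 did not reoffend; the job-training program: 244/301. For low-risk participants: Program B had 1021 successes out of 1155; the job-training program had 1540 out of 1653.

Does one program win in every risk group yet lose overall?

High-risk: Program B 19/88 = 21.6%, the job-training program 28/88 = 31.8% → the job-training program
Medium-risk: Program B 86/124 = 69.4%, the job-training program 244/301 = 81.1% → the job-training program
Low-risk: Program B 1021/1155 = 88.4%, the job-training program 1540/1653 = 93.2% → the job-training program
Overall: Program B 1126/1367 = 82.4%, the job-training program 1812/2042 = 88.7% → the job-training program
The job-training program wins overall and in every risk group — no reversal.

No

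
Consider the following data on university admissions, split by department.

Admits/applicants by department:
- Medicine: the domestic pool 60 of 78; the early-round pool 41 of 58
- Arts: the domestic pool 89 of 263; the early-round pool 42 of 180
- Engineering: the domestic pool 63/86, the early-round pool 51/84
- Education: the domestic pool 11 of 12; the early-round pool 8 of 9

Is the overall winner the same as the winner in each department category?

Medicine: the domestic pool 60/78 = 76.9%, the early-round pool 41/58 = 70.7% → the domestic pool
Arts: the domestic pool 89/263 = 33.8%, the early-round pool 42/180 = 23.3% → the domestic pool
Engineering: the domestic pool 63/86 = 73.3%, the early-round pool 51/84 = 60.7% → the domestic pool
Education: the domestic pool 11/12 = 91.7%, the early-round pool 8/9 = 88.9% → the domestic pool
Overall: the domestic pool 223/439 = 50.8%, the early-round pool 142/331 = 42.9% → the domestic pool
The domestic pool wins overall and in every department group — no reversal.

Yes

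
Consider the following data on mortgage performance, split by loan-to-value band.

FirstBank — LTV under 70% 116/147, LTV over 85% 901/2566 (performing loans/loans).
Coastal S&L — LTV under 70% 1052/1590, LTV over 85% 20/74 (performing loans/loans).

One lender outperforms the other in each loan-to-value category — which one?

LTV under 70%: FirstBank 116/147 = 78.9%, Coastal S&L 1052/1590 = 66.2% → FirstBank
LTV over 85%: FirstBank 901/2566 = 35.1%, Coastal S&L 20/74 = 27.0% → FirstBank
FirstBank has the higher rate in both groups.

FirstBank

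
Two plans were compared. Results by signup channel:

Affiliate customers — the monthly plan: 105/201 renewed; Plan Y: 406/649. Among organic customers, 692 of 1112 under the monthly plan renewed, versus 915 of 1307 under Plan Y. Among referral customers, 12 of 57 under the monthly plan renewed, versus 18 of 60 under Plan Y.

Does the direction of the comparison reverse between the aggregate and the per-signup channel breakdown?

No

Affiliate: the monthly plan 105/201 = 52.2%, Plan Y 406/649 = 62.6% → Plan Y
Organic: the monthly plan 692/1112 = 62.2%, Plan Y 915/1307 = 70.0% → Plan Y
Referral: the monthly plan 12/57 = 21.1%, Plan Y 18/60 = 30.0% → Plan Y
Overall: the monthly plan 809/1370 = 59.1%, Plan Y 1339/2016 = 66.4% → Plan Y
Plan Y wins overall and in every signup group — no reversal.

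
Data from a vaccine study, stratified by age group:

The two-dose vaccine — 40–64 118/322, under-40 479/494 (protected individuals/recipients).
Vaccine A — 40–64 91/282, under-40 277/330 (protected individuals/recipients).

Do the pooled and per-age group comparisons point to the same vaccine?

Yes

40–64: the two-dose vaccine 118/322 = 36.6%, Vaccine A 91/282 = 32.3% → the two-dose vaccine
Under-40: the two-dose vaccine 479/494 = 97.0%, Vaccine A 277/330 = 83.9% → the two-dose vaccine
Overall: the two-dose vaccine 597/816 = 73.2%, Vaccine A 368/612 = 60.1% → the two-dose vaccine
The two-dose vaccine wins overall and in every age group — no reversal.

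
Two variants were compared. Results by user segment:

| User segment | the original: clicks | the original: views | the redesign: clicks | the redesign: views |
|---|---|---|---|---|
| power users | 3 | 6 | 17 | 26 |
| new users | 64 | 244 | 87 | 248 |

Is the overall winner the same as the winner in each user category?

Yes

Power users: the original 3/6 = 50.0%, the redesign 17/26 = 65.4% → the redesign
New users: the original 64/244 = 26.2%, the redesign 87/248 = 35.1% → the redesign
Overall: the original 67/250 = 26.8%, the redesign 104/274 = 38.0% → the redesign
The redesign wins overall and in every user group — no reversal.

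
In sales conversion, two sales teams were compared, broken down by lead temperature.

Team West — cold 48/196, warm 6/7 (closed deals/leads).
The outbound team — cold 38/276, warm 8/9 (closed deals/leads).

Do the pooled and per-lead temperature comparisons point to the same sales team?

Cold: Team West 48/196 = 24.5%, the outbound team 38/276 = 13.8% → Team West
Warm: Team West 6/7 = 85.7%, the outbound team 8/9 = 88.9% → the outbound team
Overall: Team West 54/203 = 26.6%, the outbound team 46/285 = 16.1% → Team West
Neither sweeps: Team West wins 1 of 2 groups, the outbound team wins 1. Team West wins overall but not every group — no Simpson reversal.

No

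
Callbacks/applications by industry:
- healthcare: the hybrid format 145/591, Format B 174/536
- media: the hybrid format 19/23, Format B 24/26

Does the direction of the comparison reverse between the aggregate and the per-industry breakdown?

Healthcare: the hybrid format 145/591 = 24.5%, Format B 174/536 = 32.5% → Format B
Media: the hybrid format 19/23 = 82.6%, Format B 24/26 = 92.3% → Format B
Overall: the hybrid format 164/614 = 26.7%, Format B 198/562 = 35.2% → Format B
Format B wins overall and in every industry group — no reversal.

No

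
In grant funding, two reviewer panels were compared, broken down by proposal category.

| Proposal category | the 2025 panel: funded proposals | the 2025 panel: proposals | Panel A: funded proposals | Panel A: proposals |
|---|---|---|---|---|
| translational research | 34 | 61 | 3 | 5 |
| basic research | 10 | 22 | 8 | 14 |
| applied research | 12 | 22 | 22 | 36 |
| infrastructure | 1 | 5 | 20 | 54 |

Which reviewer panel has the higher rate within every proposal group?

Translational research: the 2025 panel 34/61 = 55.7%, Panel A 3/5 = 60.0% → Panel A
Basic research: the 2025 panel 10/22 = 45.5%, Panel A 8/14 = 57.1% → Panel A
Applied research: the 2025 panel 12/22 = 54.5%, Panel A 22/36 = 61.1% → Panel A
Infrastructure: the 2025 panel 1/5 = 20.0%, Panel A 20/54 = 37.0% → Panel A
Panel A has the higher rate in all 4 groups.

Panel A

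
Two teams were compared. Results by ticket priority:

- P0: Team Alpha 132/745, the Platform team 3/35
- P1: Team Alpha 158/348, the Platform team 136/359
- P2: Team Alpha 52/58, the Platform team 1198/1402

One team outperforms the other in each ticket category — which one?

Team Alpha

P0: Team Alpha 132/745 = 17.7%, the Platform team 3/35 = 8.6% → Team Alpha
P1: Team Alpha 158/348 = 45.4%, the Platform team 136/359 = 37.9% → Team Alpha
P2: Team Alpha 52/58 = 89.7%, the Platform team 1198/1402 = 85.4% → Team Alpha
Team Alpha has the higher rate in all 3 groups.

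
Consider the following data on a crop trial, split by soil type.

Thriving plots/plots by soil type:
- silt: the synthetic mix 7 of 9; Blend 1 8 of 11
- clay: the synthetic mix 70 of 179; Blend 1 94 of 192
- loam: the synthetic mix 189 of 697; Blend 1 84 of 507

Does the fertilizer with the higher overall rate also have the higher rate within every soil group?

No

Silt: the synthetic mix 7/9 = 77.8%, Blend 1 8/11 = 72.7% → the synthetic mix
Clay: the synthetic mix 70/179 = 39.1%, Blend 1 94/192 = 49.0% → Blend 1
Loam: the synthetic mix 189/697 = 27.1%, Blend 1 84/507 = 16.6% → the synthetic mix
Overall: the synthetic mix 266/885 = 30.1%, Blend 1 186/710 = 26.2% → the synthetic mix
Neither sweeps: the synthetic mix wins 2 of 3 groups, Blend 1 wins 1. The synthetic mix wins overall but not every group — no Simpson reversal.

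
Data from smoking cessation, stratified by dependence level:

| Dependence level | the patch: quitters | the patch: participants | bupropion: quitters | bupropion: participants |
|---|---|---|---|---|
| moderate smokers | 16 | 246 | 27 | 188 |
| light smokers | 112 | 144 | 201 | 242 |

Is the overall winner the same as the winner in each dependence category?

Moderate smokers: the patch 16/246 = 6.5%, bupropion 27/188 = 14.4% → bupropion
Light smokers: the patch 112/144 = 77.8%, bupropion 201/242 = 83.1% → bupropion
Overall: the patch 128/390 = 32.8%, bupropion 228/430 = 53.0% → bupropion
Bupropion wins overall and in every dependence group — no reversal.

Yes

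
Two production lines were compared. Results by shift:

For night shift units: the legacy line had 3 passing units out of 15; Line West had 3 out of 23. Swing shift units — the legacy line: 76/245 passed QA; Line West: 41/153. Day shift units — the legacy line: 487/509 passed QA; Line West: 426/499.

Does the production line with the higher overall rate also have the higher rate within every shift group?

Yes

Night shift: the legacy line 3/15 = 20.0%, Line West 3/23 = 13.0% → the legacy line
Swing shift: the legacy line 76/245 = 31.0%, Line West 41/153 = 26.8% → the legacy line
Day shift: the legacy line 487/509 = 95.7%, Line West 426/499 = 85.4% → the legacy line
Overall: the legacy line 566/769 = 73.6%, Line West 470/675 = 69.6% → the legacy line
The legacy line wins overall and in every shift group — no reversal.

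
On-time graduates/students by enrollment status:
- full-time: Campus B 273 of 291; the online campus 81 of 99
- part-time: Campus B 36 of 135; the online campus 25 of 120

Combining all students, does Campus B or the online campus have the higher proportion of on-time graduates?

Full-time: Campus B 273/291 = 93.8%, the online campus 81/99 = 81.8% → Campus B
Part-time: Campus B 36/135 = 26.7%, the online campus 25/120 = 20.8% → Campus B
Overall: Campus B 309/426 = 72.5%, the online campus 106/219 = 48.4% → Campus B

Campus B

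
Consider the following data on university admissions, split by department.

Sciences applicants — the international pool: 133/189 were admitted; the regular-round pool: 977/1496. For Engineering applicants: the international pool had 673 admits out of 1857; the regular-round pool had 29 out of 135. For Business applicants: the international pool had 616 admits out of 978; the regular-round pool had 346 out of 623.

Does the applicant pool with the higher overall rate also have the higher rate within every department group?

Sciences: the international pool 133/189 = 70.4%, the regular-round pool 977/1496 = 65.3% → the international pool
Engineering: the international pool 673/1857 = 36.2%, the regular-round pool 29/135 = 21.5% → the international pool
Business: the international pool 616/978 = 63.0%, the regular-round pool 346/623 = 55.5% → the international pool
Overall: the international pool 1422/3024 = 47.0%, the regular-round pool 1352/2254 = 60.0% → the regular-round pool
The international pool wins each department group but the regular-round pool wins overall — the comparison reverses. The international pool's applicants skew toward Engineering, which has a lower base rate.

No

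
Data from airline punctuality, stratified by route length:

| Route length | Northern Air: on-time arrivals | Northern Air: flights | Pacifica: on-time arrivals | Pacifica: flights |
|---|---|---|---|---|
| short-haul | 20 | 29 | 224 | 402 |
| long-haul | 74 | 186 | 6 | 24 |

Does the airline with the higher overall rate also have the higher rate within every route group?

No

Short-haul: Northern Air 20/29 = 69.0%, Pacifica 224/402 = 55.7% → Northern Air
Long-haul: Northern Air 74/186 = 39.8%, Pacifica 6/24 = 25.0% → Northern Air
Overall: Northern Air 94/215 = 43.7%, Pacifica 230/426 = 54.0% → Pacifica
Northern Air wins each route group but Pacifica wins overall — the comparison reverses. Northern Air's flights skew toward long-haul, which has a lower base rate.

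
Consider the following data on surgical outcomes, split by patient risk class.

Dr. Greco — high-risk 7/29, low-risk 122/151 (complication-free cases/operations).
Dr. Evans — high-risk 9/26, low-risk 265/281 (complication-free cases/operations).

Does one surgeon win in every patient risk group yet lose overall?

No

High-risk: Dr. Greco 7/29 = 24.1%, Dr. Evans 9/26 = 34.6% → Dr. Evans
Low-risk: Dr. Greco 122/151 = 80.8%, Dr. Evans 265/281 = 94.3% → Dr. Evans
Overall: Dr. Greco 129/180 = 71.7%, Dr. Evans 274/307 = 89.3% → Dr. Evans
Dr. Evans wins overall and in every patient risk group — no reversal.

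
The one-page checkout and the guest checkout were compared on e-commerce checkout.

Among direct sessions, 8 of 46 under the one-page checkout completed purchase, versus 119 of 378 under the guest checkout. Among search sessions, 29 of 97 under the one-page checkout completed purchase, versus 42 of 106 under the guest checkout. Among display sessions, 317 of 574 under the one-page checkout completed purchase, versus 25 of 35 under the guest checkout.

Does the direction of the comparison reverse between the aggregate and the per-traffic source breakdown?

Direct: the one-page checkout 8/46 = 17.4%, the guest checkout 119/378 = 31.5% → the guest checkout
Search: the one-page checkout 29/97 = 29.9%, the guest checkout 42/106 = 39.6% → the guest checkout
Display: the one-page checkout 317/574 = 55.2%, the guest checkout 25/35 = 71.4% → the guest checkout
Overall: the one-page checkout 354/717 = 49.4%, the guest checkout 186/519 = 35.8% → the one-page checkout
The guest checkout wins each traffic group but the one-page checkout wins overall — the comparison reverses. The guest checkout's sessions skew toward direct, which has a lower base rate.

Yes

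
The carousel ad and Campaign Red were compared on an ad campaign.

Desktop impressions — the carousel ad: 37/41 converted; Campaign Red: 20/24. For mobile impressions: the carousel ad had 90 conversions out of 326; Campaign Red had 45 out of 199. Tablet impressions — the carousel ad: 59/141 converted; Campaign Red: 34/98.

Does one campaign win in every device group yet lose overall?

No

Desktop: the carousel ad 37/41 = 90.2%, Campaign Red 20/24 = 83.3% → the carousel ad
Mobile: the carousel ad 90/326 = 27.6%, Campaign Red 45/199 = 22.6% → the carousel ad
Tablet: the carousel ad 59/141 = 41.8%, Campaign Red 34/98 = 34.7% → the carousel ad
Overall: the carousel ad 186/508 = 36.6%, Campaign Red 99/321 = 30.8% → the carousel ad
The carousel ad wins overall and in every device group — no reversal.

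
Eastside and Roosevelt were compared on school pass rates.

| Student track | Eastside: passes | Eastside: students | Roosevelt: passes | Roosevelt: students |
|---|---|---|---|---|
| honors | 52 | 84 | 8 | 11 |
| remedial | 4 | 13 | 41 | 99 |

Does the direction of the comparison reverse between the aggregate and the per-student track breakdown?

Yes

Honors: Eastside 52/84 = 61.9%, Roosevelt 8/11 = 72.7% → Roosevelt
Remedial: Eastside 4/13 = 30.8%, Roosevelt 41/99 = 41.4% → Roosevelt
Overall: Eastside 56/97 = 57.7%, Roosevelt 49/110 = 44.5% → Eastside
Roosevelt wins each student group but Eastside wins overall — the comparison reverses. Roosevelt's students skew toward remedial, which has a lower base rate.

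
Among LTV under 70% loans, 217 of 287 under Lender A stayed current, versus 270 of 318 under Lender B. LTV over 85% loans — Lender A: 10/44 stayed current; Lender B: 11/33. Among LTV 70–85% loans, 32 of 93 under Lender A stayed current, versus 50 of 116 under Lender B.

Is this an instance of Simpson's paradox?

LTV under 70%: Lender A 217/287 = 75.6%, Lender B 270/318 = 84.9% → Lender B
LTV over 85%: Lender A 10/44 = 22.7%, Lender B 11/33 = 33.3% → Lender B
LTV 70–85%: Lender A 32/93 = 34.4%, Lender B 50/116 = 43.1% → Lender B
Overall: Lender A 259/424 = 61.1%, Lender B 331/467 = 70.9% → Lender B
Lender B wins overall and in every loan-to-value group — no reversal.

No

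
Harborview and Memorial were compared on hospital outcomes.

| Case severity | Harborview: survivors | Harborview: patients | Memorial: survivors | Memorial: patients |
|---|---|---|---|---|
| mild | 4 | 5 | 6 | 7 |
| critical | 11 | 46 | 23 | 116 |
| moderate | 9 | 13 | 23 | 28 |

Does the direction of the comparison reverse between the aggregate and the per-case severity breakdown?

Mild: Harborview 4/5 = 80.0%, Memorial 6/7 = 85.7% → Memorial
Critical: Harborview 11/46 = 23.9%, Memorial 23/116 = 19.8% → Harborview
Moderate: Harborview 9/13 = 69.2%, Memorial 23/28 = 82.1% → Memorial
Overall: Harborview 24/64 = 37.5%, Memorial 52/151 = 34.4% → Harborview
Neither sweeps: Harborview wins 1 of 3 groups, Memorial wins 2. Harborview wins overall but not every group — no Simpson reversal.

No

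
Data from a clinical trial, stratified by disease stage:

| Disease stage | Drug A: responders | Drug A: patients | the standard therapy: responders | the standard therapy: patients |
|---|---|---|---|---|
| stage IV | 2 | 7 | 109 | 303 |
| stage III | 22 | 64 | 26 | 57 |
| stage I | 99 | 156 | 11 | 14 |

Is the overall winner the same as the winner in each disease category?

No

Stage IV: Drug A 2/7 = 28.6%, the standard therapy 109/303 = 36.0% → the standard therapy
Stage III: Drug A 22/64 = 34.4%, the standard therapy 26/57 = 45.6% → the standard therapy
Stage I: Drug A 99/156 = 63.5%, the standard therapy 11/14 = 78.6% → the standard therapy
Overall: Drug A 123/227 = 54.2%, the standard therapy 146/374 = 39.0% → Drug A
The standard therapy wins each disease group but Drug A wins overall — the comparison reverses. The standard therapy's patients skew toward stage IV, which has a lower base rate.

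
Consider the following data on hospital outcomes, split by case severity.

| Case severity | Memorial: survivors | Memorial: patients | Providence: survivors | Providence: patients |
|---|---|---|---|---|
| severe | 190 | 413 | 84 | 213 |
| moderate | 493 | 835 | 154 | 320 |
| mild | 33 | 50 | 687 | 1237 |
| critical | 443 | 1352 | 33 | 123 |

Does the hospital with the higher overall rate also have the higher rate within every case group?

No

Severe: Memorial 190/413 = 46.0%, Providence 84/213 = 39.4% → Memorial
Moderate: Memorial 493/835 = 59.0%, Providence 154/320 = 48.1% → Memorial
Mild: Memorial 33/50 = 66.0%, Providence 687/1237 = 55.5% → Memorial
Critical: Memorial 443/1352 = 32.8%, Providence 33/123 = 26.8% → Memorial
Overall: Memorial 1159/2650 = 43.7%, Providence 958/1893 = 50.6% → Providence
Memorial wins each case group but Providence wins overall — the comparison reverses. Memorial's patients skew toward critical, which has a lower base rate.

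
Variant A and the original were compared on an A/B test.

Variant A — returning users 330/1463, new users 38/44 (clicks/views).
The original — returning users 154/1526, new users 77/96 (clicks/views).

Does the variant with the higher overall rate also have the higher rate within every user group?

Yes

Returning users: Variant A 330/1463 = 22.6%, the original 154/1526 = 10.1% → Variant A
New users: Variant A 38/44 = 86.4%, the original 77/96 = 80.2% → Variant A
Overall: Variant A 368/1507 = 24.4%, the original 231/1622 = 14.2% → Variant A
Variant A wins overall and in every user group — no reversal.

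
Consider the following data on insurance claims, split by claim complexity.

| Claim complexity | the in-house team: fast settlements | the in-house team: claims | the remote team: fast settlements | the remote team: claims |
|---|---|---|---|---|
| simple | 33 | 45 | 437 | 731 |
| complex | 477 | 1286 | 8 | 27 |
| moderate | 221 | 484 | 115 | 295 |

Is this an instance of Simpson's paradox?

Simple: the in-house team 33/45 = 73.3%, the remote team 437/731 = 59.8% → the in-house team
Complex: the in-house team 477/1286 = 37.1%, the remote team 8/27 = 29.6% → the in-house team
Moderate: the in-house team 221/484 = 45.7%, the remote team 115/295 = 39.0% → the in-house team
Overall: the in-house team 731/1815 = 40.3%, the remote team 560/1053 = 53.2% → the remote team
The in-house team wins each claim group but the remote team wins overall — the comparison reverses. The in-house team's claims skew toward complex, which has a lower base rate.

Yes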